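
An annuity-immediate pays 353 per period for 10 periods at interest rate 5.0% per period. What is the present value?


PV = PMT * (1 - (1+i)^(-n)) / i
= 353 * (1 - (1+0.05)^(-10)) / 0.05
= 353 * (1 - 0.613913) / 0.05
= 353 * 7.721735
= 2725.7724


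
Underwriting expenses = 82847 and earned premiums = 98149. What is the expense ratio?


Expense ratio = expenses / premiums
= 82847 / 98149
= 0.8441


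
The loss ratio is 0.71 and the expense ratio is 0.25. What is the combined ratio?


Combined ratio = loss ratio + expense ratio
= 0.71 + 0.25
= 0.96


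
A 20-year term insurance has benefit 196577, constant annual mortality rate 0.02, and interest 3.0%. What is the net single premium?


NSP = benefit * sum_{k=0}^{n-1} k_p_x * q * v^(k+1)
With constant q=0.02, v=0.970874
Sum = 0.252145
NSP = 196577 * 0.252145
= 49565.841


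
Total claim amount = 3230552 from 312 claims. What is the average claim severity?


severity = total / number
= 3230552 / 312
= 10354.3333


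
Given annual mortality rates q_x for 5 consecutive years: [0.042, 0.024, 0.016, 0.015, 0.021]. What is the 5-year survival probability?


p_k = 1 - q_k for each year
Survival = product of (1 - q_k)
= 0.958 * 0.976 * 0.984 * 0.985 * 0.979
= 0.8872


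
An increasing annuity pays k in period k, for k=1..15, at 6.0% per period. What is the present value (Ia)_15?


(Ia)_n = sum_{k=1}^{n} k * v^k, v = 1/(1+i)
v = 0.943396
Sum computed term by term:
(Ia)_15 = 67.2668


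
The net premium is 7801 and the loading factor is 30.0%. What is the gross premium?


Gross = net * (1 + loading)
= 7801 * (1 + 0.3)
= 7801 * 1.3
= 10141.3


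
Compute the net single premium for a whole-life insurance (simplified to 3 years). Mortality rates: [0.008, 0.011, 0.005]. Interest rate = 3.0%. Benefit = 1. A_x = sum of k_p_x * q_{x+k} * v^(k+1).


v = 0.970874
Year 0: k_p_x=1.0, q=0.008, term=0.007767
Year 1: k_p_x=0.992, q=0.011, term=0.010286
Year 2: k_p_x=0.981088, q=0.005, term=0.004489
A_x = 0.0225


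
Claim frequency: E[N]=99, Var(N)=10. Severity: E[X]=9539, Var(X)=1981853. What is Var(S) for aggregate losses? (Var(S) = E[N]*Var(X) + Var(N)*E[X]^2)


Var(S) = E[N]*Var(X) + Var(N)*E[X]^2
= 99*1981853 + 10*9539^2
= 196203447 + 909925210
= 1.1061e+09


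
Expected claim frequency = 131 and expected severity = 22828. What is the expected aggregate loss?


E[S] = E[N] * E[X]
= 131 * 22828
= 2.9905e+06


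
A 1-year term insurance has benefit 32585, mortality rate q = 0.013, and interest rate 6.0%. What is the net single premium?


NSP = benefit * q * v
v = 1/(1+i) = 0.943396
NSP = 32585 * 0.013 * 0.943396
= 399.6274


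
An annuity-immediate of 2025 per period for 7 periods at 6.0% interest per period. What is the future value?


FV = PMT * ((1+i)^n - 1) / i
= 2025 * ((1.06)^7 - 1) / 0.06
= 2025 * (1.50363 - 1) / 0.06
= 16997.5212


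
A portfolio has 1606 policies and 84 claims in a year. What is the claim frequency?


frequency = claims / policies
= 84 / 1606
= 0.0523


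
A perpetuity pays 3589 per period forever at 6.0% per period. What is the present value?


PV = PMT / i
= 3589 / 0.06
= 59816.6667


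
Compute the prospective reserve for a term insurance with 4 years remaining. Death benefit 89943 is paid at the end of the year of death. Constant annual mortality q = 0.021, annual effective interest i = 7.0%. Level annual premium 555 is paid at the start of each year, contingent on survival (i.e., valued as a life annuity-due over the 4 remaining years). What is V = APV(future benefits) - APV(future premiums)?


v = 1/(1+i) = 0.934579
APV(future benefits) per unit = sum_{k=0}^{3} k_p_x * q * v^(k+1) = 0.069046
APV(future benefits) = 89943 * 0.069046 = 6210.1659
Life annuity-due factor ä_{x:4} = sum_{k=0}^{3} k_p_x * v^k = 3.518036
APV(future premiums) = 555 * 3.518036 = 1952.5101
V = 6210.1659 - 1952.5101
= 4257.6557


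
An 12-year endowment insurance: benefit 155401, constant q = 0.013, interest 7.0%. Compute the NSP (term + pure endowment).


Term component = 15103.1576
Pure endowment = 12_p_x * v^12 * benefit = 0.854685 * 0.444012 * 155401 = 58973.1477
NSP = 74076.3053


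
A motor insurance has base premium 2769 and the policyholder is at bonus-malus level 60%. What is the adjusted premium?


adjusted = base * BM_level / 100
= 2769 * 60 / 100
= 2769 * 0.6
= 1661.4


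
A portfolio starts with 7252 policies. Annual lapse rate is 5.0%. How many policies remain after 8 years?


remaining = initial * (1 - lapse)^years
= 7252 * (1 - 0.05)^8
= 7252 * 0.66342
= 4811.125


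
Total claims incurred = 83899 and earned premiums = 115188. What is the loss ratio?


Loss ratio = claims / premiums
= 83899 / 115188
= 0.7284


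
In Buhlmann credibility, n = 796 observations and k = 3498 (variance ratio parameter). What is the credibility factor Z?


Z = n / (n + k)
= 796 / (796 + 3498)
= 796 / 4294
= 0.1854


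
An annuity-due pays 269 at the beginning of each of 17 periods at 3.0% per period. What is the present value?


PV_due = PMT * (1-(1+i)^(-n))/i * (1+i)
PV_immediate = 3541.6859
PV_due = 3541.6859 * 1.03
= 3647.9364


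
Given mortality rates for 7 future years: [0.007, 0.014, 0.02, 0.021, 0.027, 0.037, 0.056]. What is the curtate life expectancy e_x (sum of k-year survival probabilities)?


e_x = sum_{k=1}^{n} k_p_x
k_p_x values:
  1_p_x = 0.993
  2_p_x = 0.979098
  3_p_x = 0.959516
  4_p_x = 0.939366
  5_p_x = 0.914003
  6_p_x = 0.880185
  7_p_x = 0.830895
e_x = 6.4961


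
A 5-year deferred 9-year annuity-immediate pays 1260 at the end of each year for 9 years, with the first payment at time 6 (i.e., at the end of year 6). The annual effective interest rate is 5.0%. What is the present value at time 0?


PV at time 5 of the 9-year annuity-immediate:
a_n = 1260 * (1-(1+0.05)^(-9))/0.05 = 8955.8553
Discount back 5 years to time 0:
PV = 8955.8553 * (1+0.05)^(-5)
= 8955.8553 * 0.783526
= 7017.147


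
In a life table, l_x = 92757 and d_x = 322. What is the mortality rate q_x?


q_x = d_x / l_x
= 322 / 92757
= 0.0035


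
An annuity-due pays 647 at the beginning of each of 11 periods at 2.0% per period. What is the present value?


PV_due = PMT * (1-(1+i)^(-n))/i * (1+i)
PV_immediate = 6332.0907
PV_due = 6332.0907 * 1.02
= 6458.7325


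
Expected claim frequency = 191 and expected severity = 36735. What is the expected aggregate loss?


E[S] = E[N] * E[X]
= 191 * 36735
= 7.0164e+06


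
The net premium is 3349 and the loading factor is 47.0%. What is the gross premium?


Gross = net * (1 + loading)
= 3349 * (1 + 0.47)
= 3349 * 1.47
= 4923.03


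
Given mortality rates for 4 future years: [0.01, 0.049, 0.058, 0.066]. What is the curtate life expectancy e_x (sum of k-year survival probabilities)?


e_x = sum_{k=1}^{n} k_p_x
k_p_x values:
  1_p_x = 0.99
  2_p_x = 0.94149
  3_p_x = 0.886884
  4_p_x = 0.828349
e_x = 3.6467


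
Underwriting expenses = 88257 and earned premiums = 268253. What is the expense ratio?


Expense ratio = expenses / premiums
= 88257 / 268253
= 0.329


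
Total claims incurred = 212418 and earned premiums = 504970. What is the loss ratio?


Loss ratio = claims / premiums
= 212418 / 504970
= 0.4207


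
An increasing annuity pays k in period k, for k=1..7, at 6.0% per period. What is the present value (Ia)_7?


(Ia)_n = sum_{k=1}^{n} k * v^k, v = 1/(1+i)
v = 0.943396
Sum computed term by term:
(Ia)_7 = 21.0321


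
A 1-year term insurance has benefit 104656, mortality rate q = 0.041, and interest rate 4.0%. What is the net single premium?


NSP = benefit * q * v
v = 1/(1+i) = 0.961538
NSP = 104656 * 0.041 * 0.961538
= 4125.8615


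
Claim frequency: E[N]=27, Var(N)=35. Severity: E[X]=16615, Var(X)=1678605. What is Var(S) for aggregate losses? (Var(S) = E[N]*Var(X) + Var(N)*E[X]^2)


Var(S) = E[N]*Var(X) + Var(N)*E[X]^2
= 27*1678605 + 35*16615^2
= 45322335 + 9662037875
= 9.7074e+09


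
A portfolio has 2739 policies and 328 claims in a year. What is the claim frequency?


frequency = claims / policies
= 328 / 2739
= 0.1198


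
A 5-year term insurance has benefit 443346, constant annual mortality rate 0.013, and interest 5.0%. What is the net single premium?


NSP = benefit * sum_{k=0}^{n-1} k_p_x * q * v^(k+1)
With constant q=0.013, v=0.952381
Sum = 0.054909
NSP = 443346 * 0.054909
= 24343.5498


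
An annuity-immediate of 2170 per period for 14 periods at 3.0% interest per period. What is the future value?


FV = PMT * ((1+i)^n - 1) / i
= 2170 * ((1.03)^14 - 1) / 0.03
= 2170 * (1.51259 - 1) / 0.03
= 37077.3234


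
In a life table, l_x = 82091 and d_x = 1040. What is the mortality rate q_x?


q_x = d_x / l_x
= 1040 / 82091
= 0.0127


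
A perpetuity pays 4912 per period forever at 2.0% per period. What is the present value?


PV = PMT / i
= 4912 / 0.02
= 245600.0


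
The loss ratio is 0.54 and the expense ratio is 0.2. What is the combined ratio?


Combined ratio = loss ratio + expense ratio
= 0.54 + 0.2
= 0.74


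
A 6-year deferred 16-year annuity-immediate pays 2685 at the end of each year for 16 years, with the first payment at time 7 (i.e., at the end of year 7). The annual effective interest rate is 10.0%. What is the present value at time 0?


PV at time 6 of the 16-year annuity-immediate:
a_n = 2685 * (1-(1+0.1)^(-16))/0.1 = 21006.6577
Discount back 6 years to time 0:
PV = 21006.6577 * (1+0.1)^(-6)
= 21006.6577 * 0.564474
= 11857.7106


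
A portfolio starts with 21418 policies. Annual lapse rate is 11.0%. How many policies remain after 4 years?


remaining = initial * (1 - lapse)^years
= 21418 * (1 - 0.11)^4
= 21418 * 0.627422
= 13438.1332


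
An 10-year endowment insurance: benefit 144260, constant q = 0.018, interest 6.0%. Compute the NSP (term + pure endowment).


Term component = 17789.0433
Pure endowment = 10_p_x * v^10 * benefit = 0.833902 * 0.558395 * 144260 = 67174.1459
NSP = 84963.1891


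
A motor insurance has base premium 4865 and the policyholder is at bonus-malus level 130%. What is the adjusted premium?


adjusted = base * BM_level / 100
= 4865 * 130 / 100
= 4865 * 1.3
= 6324.5


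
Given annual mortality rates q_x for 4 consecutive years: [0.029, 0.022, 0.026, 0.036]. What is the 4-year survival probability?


p_k = 1 - q_k for each year
Survival = product of (1 - q_k)
= 0.971 * 0.978 * 0.974 * 0.964
= 0.8916


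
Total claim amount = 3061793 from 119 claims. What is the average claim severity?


severity = total / number
= 3061793 / 119
= 25729.3529


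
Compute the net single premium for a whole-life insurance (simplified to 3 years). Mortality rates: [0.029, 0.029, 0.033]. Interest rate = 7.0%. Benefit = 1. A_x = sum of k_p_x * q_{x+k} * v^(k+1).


v = 0.934579
Year 0: k_p_x=1.0, q=0.029, term=0.027103
Year 1: k_p_x=0.971, q=0.029, term=0.024595
Year 2: k_p_x=0.942841, q=0.033, term=0.025398
A_x = 0.0771


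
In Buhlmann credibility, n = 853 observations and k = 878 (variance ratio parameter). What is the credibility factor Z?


Z = n / (n + k)
= 853 / (853 + 878)
= 853 / 1731
= 0.4928


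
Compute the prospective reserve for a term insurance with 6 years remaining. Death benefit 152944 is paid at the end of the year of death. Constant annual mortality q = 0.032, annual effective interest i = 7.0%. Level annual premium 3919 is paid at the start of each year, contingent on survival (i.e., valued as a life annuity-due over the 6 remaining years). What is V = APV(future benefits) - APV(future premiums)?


v = 1/(1+i) = 0.934579
APV(future benefits) per unit = sum_{k=0}^{5} k_p_x * q * v^(k+1) = 0.141737
APV(future benefits) = 152944 * 0.141737 = 21677.8298
Life annuity-due factor ä_{x:6} = sum_{k=0}^{5} k_p_x * v^k = 4.739332
APV(future premiums) = 3919 * 4.739332 = 18573.4431
V = 21677.8298 - 18573.4431
= 3104.3866


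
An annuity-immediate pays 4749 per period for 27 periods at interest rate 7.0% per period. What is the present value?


PV = PMT * (1 - (1+i)^(-n)) / i
= 4749 * (1 - (1+0.07)^(-27)) / 0.07
= 4749 * (1 - 0.16093) / 0.07
= 4749 * 11.986709
= 56924.8812


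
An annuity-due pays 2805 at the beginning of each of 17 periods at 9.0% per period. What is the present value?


PV_due = PMT * (1-(1+i)^(-n))/i * (1+i)
PV_immediate = 23964.886
PV_due = 23964.886 * 1.09
= 26121.7257


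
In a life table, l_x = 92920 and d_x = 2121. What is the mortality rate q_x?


q_x = d_x / l_x
= 2121 / 92920
= 0.0228


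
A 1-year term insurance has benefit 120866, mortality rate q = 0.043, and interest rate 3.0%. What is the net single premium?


NSP = benefit * q * v
v = 1/(1+i) = 0.970874
NSP = 120866 * 0.043 * 0.970874
= 5045.8621


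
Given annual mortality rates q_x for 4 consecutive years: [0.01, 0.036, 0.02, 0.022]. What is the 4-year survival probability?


p_k = 1 - q_k for each year
Survival = product of (1 - q_k)
= 0.99 * 0.964 * 0.98 * 0.978
= 0.9147


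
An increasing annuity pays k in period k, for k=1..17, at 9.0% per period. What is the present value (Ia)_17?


(Ia)_n = sum_{k=1}^{n} k * v^k, v = 1/(1+i)
v = 0.917431
Sum computed term by term:
(Ia)_17 = 59.8257


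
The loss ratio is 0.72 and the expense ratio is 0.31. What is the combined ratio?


Combined ratio = loss ratio + expense ratio
= 0.72 + 0.31
= 1.03


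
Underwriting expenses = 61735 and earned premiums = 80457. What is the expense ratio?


Expense ratio = expenses / premiums
= 61735 / 80457
= 0.7673


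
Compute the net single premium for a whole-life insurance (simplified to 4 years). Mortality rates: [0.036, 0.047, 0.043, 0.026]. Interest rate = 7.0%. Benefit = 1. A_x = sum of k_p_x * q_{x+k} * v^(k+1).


v = 0.934579
Year 0: k_p_x=1.0, q=0.036, term=0.033645
Year 1: k_p_x=0.964, q=0.047, term=0.039574
Year 2: k_p_x=0.918692, q=0.043, term=0.032247
Year 3: k_p_x=0.879188, q=0.026, term=0.017439
A_x = 0.1229


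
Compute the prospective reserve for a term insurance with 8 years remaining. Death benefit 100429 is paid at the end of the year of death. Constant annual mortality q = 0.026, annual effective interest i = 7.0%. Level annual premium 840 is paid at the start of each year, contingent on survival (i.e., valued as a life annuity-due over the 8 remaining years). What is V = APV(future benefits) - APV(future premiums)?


v = 1/(1+i) = 0.934579
APV(future benefits) per unit = sum_{k=0}^{7} k_p_x * q * v^(k+1) = 0.143159
APV(future benefits) = 100429 * 0.143159 = 14377.3167
Life annuity-due factor ä_{x:8} = sum_{k=0}^{7} k_p_x * v^k = 5.891544
APV(future premiums) = 840 * 5.891544 = 4948.897
V = 14377.3167 - 4948.897
= 9428.4197


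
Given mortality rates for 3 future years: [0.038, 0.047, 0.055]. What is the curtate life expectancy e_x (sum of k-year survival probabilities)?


e_x = sum_{k=1}^{n} k_p_x
k_p_x values:
  1_p_x = 0.962
  2_p_x = 0.916786
  3_p_x = 0.866363
e_x = 2.7451


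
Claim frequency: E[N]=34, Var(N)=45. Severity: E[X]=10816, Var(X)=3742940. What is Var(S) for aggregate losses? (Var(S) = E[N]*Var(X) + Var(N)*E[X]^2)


Var(S) = E[N]*Var(X) + Var(N)*E[X]^2
= 34*3742940 + 45*10816^2
= 127259960 + 5264363520
= 5.3916e+09


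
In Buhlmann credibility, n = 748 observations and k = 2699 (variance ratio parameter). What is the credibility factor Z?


Z = n / (n + k)
= 748 / (748 + 2699)
= 748 / 3447
= 0.217


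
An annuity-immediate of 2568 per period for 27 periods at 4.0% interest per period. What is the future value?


FV = PMT * ((1+i)^n - 1) / i
= 2568 * ((1.04)^27 - 1) / 0.04
= 2568 * (2.883369 - 1) / 0.04
= 120912.2626


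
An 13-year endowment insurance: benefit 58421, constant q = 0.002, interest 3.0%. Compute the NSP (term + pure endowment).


Term component = 1228.8218
Pure endowment = 13_p_x * v^13 * benefit = 0.97431 * 0.680951 * 58421 = 38759.8513
NSP = 39988.6731


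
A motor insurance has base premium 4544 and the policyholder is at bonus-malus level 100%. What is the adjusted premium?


adjusted = base * BM_level / 100
= 4544 * 100 / 100
= 4544 * 1.0
= 4544.0


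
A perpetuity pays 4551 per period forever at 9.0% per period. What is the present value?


PV = PMT / i
= 4551 / 0.09
= 50566.6667


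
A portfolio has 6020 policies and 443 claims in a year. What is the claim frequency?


frequency = claims / policies
= 443 / 6020
= 0.0736


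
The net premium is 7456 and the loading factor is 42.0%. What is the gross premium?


Gross = net * (1 + loading)
= 7456 * (1 + 0.42)
= 7456 * 1.42
= 10587.52


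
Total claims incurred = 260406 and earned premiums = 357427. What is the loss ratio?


Loss ratio = claims / premiums
= 260406 / 357427
= 0.7286


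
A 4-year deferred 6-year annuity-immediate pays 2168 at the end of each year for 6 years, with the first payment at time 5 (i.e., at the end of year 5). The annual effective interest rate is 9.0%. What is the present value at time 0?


PV at time 4 of the 6-year annuity-immediate:
a_n = 2168 * (1-(1+0.09)^(-6))/0.09 = 9725.4715
Discount back 4 years to time 0:
PV = 9725.4715 * (1+0.09)^(-4)
= 9725.4715 * 0.708425
= 6889.7692


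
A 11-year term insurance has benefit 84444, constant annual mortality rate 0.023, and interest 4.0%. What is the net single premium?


NSP = benefit * sum_{k=0}^{n-1} k_p_x * q * v^(k+1)
With constant q=0.023, v=0.961538
Sum = 0.181484
NSP = 84444 * 0.181484
= 15325.2691


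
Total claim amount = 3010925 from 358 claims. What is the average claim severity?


severity = total / number
= 3010925 / 358
= 8410.405


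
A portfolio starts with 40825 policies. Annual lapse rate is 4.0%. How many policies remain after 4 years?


remaining = initial * (1 - lapse)^years
= 40825 * (1 - 0.04)^4
= 40825 * 0.849347
= 34674.5733


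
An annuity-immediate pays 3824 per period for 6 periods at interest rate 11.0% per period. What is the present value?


PV = PMT * (1 - (1+i)^(-n)) / i
= 3824 * (1 - (1+0.11)^(-6)) / 0.11
= 3824 * (1 - 0.534641) / 0.11
= 3824 * 4.230538
= 16177.5768


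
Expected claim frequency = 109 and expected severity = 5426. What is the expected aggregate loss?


E[S] = E[N] * E[X]
= 109 * 5426
= 591434


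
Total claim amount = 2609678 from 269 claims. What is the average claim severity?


severity = total / number
= 2609678 / 269
= 9701.4052


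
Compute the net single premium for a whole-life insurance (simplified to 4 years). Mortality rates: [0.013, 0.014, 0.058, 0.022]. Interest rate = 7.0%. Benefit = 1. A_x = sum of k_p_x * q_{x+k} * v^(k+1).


v = 0.934579
Year 0: k_p_x=1.0, q=0.013, term=0.01215
Year 1: k_p_x=0.987, q=0.014, term=0.012069
Year 2: k_p_x=0.973182, q=0.058, term=0.046076
Year 3: k_p_x=0.916737, q=0.022, term=0.015386
A_x = 0.0857


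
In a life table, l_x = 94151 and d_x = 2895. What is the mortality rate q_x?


q_x = d_x / l_x
= 2895 / 94151
= 0.0307


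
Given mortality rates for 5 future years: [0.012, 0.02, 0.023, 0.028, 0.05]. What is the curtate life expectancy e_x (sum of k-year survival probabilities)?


e_x = sum_{k=1}^{n} k_p_x
k_p_x values:
  1_p_x = 0.988
  2_p_x = 0.96824
  3_p_x = 0.94597
  4_p_x = 0.919483
  5_p_x = 0.873509
e_x = 4.6952


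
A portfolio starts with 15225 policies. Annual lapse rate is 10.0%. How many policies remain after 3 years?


remaining = initial * (1 - lapse)^years
= 15225 * (1 - 0.1)^3
= 15225 * 0.729
= 11099.025


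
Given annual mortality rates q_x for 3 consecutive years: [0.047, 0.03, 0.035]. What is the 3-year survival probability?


p_k = 1 - q_k for each year
Survival = product of (1 - q_k)
= 0.953 * 0.97 * 0.965
= 0.8921


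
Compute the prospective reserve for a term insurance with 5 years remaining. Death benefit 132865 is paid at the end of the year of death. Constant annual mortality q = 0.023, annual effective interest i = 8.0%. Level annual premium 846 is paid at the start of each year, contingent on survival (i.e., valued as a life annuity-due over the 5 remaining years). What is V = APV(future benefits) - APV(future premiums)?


v = 1/(1+i) = 0.925926
APV(future benefits) per unit = sum_{k=0}^{4} k_p_x * q * v^(k+1) = 0.088018
APV(future benefits) = 132865 * 0.088018 = 11694.4486
Life annuity-due factor ä_{x:5} = sum_{k=0}^{4} k_p_x * v^k = 4.132997
APV(future premiums) = 846 * 4.132997 = 3496.5154
V = 11694.4486 - 3496.5154
= 8197.9333


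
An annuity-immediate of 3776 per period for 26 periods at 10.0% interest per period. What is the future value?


FV = PMT * ((1+i)^n - 1) / i
= 3776 * ((1.1)^26 - 1) / 0.1
= 3776 * (11.918177 - 1) / 0.1
= 412270.3461


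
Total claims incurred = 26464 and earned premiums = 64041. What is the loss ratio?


Loss ratio = claims / premiums
= 26464 / 64041
= 0.4132


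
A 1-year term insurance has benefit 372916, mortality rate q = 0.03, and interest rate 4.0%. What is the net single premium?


NSP = benefit * q * v
v = 1/(1+i) = 0.961538
NSP = 372916 * 0.03 * 0.961538
= 10757.1923


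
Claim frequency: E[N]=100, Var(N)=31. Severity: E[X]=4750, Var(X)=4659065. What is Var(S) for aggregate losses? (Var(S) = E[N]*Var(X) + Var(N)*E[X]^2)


Var(S) = E[N]*Var(X) + Var(N)*E[X]^2
= 100*4659065 + 31*4750^2
= 465906500 + 699437500
= 1.1653e+09


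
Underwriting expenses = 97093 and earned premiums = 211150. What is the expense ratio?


Expense ratio = expenses / premiums
= 97093 / 211150
= 0.4598


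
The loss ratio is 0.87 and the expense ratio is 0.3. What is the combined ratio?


Combined ratio = loss ratio + expense ratio
= 0.87 + 0.3
= 1.17


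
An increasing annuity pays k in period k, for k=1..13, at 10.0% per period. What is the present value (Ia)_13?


(Ia)_n = sum_{k=1}^{n} k * v^k, v = 1/(1+i)
v = 0.909091
Sum computed term by term:
(Ia)_13 = 40.4805


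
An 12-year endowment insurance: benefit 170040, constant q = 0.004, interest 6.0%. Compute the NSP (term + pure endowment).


Term component = 5593.9685
Pure endowment = 12_p_x * v^12 * benefit = 0.953042 * 0.496969 * 170040 = 80536.5041
NSP = 86130.4726


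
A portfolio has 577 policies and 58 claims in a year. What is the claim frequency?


frequency = claims / policies
= 58 / 577
= 0.1005


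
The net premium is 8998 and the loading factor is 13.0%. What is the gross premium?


Gross = net * (1 + loading)
= 8998 * (1 + 0.13)
= 8998 * 1.13
= 10167.74


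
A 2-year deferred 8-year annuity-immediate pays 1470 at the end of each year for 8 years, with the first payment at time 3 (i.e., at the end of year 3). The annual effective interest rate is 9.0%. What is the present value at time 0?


PV at time 2 of the 8-year annuity-immediate:
a_n = 1470 * (1-(1+0.09)^(-8))/0.09 = 8136.1841
Discount back 2 years to time 0:
PV = 8136.1841 * (1+0.09)^(-2)
= 8136.1841 * 0.84168
= 6848.0634


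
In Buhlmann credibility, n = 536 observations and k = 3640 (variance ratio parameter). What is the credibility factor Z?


Z = n / (n + k)
= 536 / (536 + 3640)
= 536 / 4176
= 0.1284


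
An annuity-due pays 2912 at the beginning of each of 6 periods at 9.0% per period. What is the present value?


PV_due = PMT * (1-(1+i)^(-n))/i * (1+i)
PV_immediate = 13062.9949
PV_due = 13062.9949 * 1.09
= 14238.6645


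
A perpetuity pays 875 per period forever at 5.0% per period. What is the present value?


PV = PMT / i
= 875 / 0.05
= 17500.0


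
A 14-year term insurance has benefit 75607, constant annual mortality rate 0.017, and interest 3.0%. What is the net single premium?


NSP = benefit * sum_{k=0}^{n-1} k_p_x * q * v^(k+1)
With constant q=0.017, v=0.970874
Sum = 0.173606
NSP = 75607 * 0.173606
= 13125.8514


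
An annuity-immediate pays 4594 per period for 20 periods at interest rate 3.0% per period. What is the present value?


PV = PMT * (1 - (1+i)^(-n)) / i
= 4594 * (1 - (1+0.03)^(-20)) / 0.03
= 4594 * (1 - 0.553676) / 0.03
= 4594 * 14.877475
= 68347.1195


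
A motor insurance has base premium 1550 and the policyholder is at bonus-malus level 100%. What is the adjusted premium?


adjusted = base * BM_level / 100
= 1550 * 100 / 100
= 1550 * 1.0
= 1550.0


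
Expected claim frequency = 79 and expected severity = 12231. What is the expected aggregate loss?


E[S] = E[N] * E[X]
= 79 * 12231
= 966249


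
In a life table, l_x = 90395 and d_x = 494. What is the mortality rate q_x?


q_x = d_x / l_x
= 494 / 90395
= 0.0055


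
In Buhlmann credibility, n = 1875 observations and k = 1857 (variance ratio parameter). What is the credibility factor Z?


Z = n / (n + k)
= 1875 / (1875 + 1857)
= 1875 / 3732
= 0.5024


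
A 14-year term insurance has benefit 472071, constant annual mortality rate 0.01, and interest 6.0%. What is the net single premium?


NSP = benefit * sum_{k=0}^{n-1} k_p_x * q * v^(k+1)
With constant q=0.01, v=0.943396
Sum = 0.087965
NSP = 472071 * 0.087965
= 41525.5832


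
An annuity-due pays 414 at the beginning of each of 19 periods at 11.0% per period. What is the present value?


PV_due = PMT * (1-(1+i)^(-n))/i * (1+i)
PV_immediate = 3245.4678
PV_due = 3245.4678 * 1.11
= 3602.4693


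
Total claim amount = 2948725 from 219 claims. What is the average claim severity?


severity = total / number
= 2948725 / 219
= 13464.4977


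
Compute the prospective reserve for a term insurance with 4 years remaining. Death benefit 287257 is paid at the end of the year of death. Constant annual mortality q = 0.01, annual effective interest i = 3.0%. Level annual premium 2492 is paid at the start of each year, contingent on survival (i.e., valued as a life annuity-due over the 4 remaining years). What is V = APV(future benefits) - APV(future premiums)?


v = 1/(1+i) = 0.970874
APV(future benefits) per unit = sum_{k=0}^{3} k_p_x * q * v^(k+1) = 0.036631
APV(future benefits) = 287257 * 0.036631 = 10522.4312
Life annuity-due factor ä_{x:4} = sum_{k=0}^{3} k_p_x * v^k = 3.772964
APV(future premiums) = 2492 * 3.772964 = 9402.2271
V = 10522.4312 - 9402.2271
= 1120.2041


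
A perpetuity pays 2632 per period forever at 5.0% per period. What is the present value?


PV = PMT / i
= 2632 / 0.05
= 52640.0


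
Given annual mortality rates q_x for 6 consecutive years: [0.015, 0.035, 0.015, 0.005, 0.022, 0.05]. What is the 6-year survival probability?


p_k = 1 - q_k for each year
Survival = product of (1 - q_k)
= 0.985 * 0.965 * 0.985 * 0.995 * 0.978 * 0.95
= 0.8655


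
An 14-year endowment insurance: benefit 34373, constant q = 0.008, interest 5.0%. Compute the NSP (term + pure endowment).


Term component = 2601.2075
Pure endowment = 14_p_x * v^14 * benefit = 0.893642 * 0.505068 * 34373 = 15514.2456
NSP = 18115.4531


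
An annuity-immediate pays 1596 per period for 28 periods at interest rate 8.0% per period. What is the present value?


PV = PMT * (1 - (1+i)^(-n)) / i
= 1596 * (1 - (1+0.08)^(-28)) / 0.08
= 1596 * (1 - 0.115914) / 0.08
= 1596 * 11.051078
= 17637.5213


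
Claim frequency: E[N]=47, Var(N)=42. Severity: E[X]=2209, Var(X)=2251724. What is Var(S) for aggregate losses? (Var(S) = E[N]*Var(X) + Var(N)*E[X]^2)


Var(S) = E[N]*Var(X) + Var(N)*E[X]^2
= 47*2251724 + 42*2209^2
= 105831028 + 204946602
= 3.1078e+08


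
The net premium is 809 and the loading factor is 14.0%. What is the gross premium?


Gross = net * (1 + loading)
= 809 * (1 + 0.14)
= 809 * 1.14
= 922.26


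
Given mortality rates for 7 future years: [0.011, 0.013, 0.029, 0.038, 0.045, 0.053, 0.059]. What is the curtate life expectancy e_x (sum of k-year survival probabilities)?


e_x = sum_{k=1}^{n} k_p_x
k_p_x values:
  1_p_x = 0.989
  2_p_x = 0.976143
  3_p_x = 0.947835
  4_p_x = 0.911817
  5_p_x = 0.870785
  6_p_x = 0.824634
  7_p_x = 0.77598
e_x = 6.2962


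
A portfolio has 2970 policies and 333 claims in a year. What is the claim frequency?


frequency = claims / policies
= 333 / 2970
= 0.1121


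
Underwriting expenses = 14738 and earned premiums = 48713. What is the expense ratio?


Expense ratio = expenses / premiums
= 14738 / 48713
= 0.3025


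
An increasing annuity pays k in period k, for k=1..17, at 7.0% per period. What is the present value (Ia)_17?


(Ia)_n = sum_{k=1}^{n} k * v^k, v = 1/(1+i)
v = 0.934579
Sum computed term by term:
(Ia)_17 = 72.3555


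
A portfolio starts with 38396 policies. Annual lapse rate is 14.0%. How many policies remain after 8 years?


remaining = initial * (1 - lapse)^years
= 38396 * (1 - 0.14)^8
= 38396 * 0.299218
= 11488.7715


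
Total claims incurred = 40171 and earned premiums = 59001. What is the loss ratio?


Loss ratio = claims / premiums
= 40171 / 59001
= 0.6809


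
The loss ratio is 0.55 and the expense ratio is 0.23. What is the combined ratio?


Combined ratio = loss ratio + expense ratio
= 0.55 + 0.23
= 0.78


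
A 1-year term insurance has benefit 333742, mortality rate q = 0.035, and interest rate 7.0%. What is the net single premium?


NSP = benefit * q * v
v = 1/(1+i) = 0.934579
NSP = 333742 * 0.035 * 0.934579
= 10916.7944


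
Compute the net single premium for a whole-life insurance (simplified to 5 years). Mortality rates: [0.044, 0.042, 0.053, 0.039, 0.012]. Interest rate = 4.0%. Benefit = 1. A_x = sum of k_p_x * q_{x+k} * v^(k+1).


v = 0.961538
Year 0: k_p_x=1.0, q=0.044, term=0.042308
Year 1: k_p_x=0.956, q=0.042, term=0.037123
Year 2: k_p_x=0.915848, q=0.053, term=0.043152
Year 3: k_p_x=0.867308, q=0.039, term=0.028914
Year 4: k_p_x=0.833483, q=0.012, term=0.008221
A_x = 0.1597


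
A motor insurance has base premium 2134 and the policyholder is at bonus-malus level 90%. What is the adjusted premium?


adjusted = base * BM_level / 100
= 2134 * 90 / 100
= 2134 * 0.9
= 1920.6


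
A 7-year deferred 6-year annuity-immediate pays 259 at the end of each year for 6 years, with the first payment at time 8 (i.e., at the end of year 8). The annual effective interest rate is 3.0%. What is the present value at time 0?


PV at time 7 of the 6-year annuity-immediate:
a_n = 259 * (1-(1+0.03)^(-6))/0.03 = 1403.0526
Discount back 7 years to time 0:
PV = 1403.0526 * (1+0.03)^(-7)
= 1403.0526 * 0.813092
= 1140.8101


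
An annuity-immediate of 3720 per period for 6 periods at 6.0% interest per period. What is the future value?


FV = PMT * ((1+i)^n - 1) / i
= 3720 * ((1.06)^6 - 1) / 0.06
= 3720 * (1.418519 - 1) / 0.06
= 25948.185


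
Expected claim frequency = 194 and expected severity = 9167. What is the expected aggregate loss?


E[S] = E[N] * E[X]
= 194 * 9167
= 1.7784e+06


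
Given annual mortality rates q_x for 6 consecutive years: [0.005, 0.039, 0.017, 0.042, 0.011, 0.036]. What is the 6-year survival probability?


p_k = 1 - q_k for each year
Survival = product of (1 - q_k)
= 0.995 * 0.961 * 0.983 * 0.958 * 0.989 * 0.964
= 0.8585


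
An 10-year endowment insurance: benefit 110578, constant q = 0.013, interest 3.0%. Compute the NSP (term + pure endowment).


Term component = 11606.1283
Pure endowment = 10_p_x * v^10 * benefit = 0.877347 * 0.744094 * 110578 = 72188.4988
NSP = 83794.627


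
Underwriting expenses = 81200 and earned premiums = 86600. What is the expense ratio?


Expense ratio = expenses / premiums
= 81200 / 86600
= 0.9376


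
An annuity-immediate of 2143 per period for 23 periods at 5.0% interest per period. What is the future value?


FV = PMT * ((1+i)^n - 1) / i
= 2143 * ((1.05)^23 - 1) / 0.05
= 2143 * (3.071524 - 1) / 0.05
= 88785.5082


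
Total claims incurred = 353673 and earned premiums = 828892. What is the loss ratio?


Loss ratio = claims / premiums
= 353673 / 828892
= 0.4267


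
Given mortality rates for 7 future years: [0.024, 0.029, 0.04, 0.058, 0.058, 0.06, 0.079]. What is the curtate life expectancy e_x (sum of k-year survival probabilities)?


e_x = sum_{k=1}^{n} k_p_x
k_p_x values:
  1_p_x = 0.976
  2_p_x = 0.947696
  3_p_x = 0.909788
  4_p_x = 0.85702
  5_p_x = 0.807313
  6_p_x = 0.758874
  7_p_x = 0.698923
e_x = 5.9556


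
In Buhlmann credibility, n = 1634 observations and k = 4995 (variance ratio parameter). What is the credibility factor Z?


Z = n / (n + k)
= 1634 / (1634 + 4995)
= 1634 / 6629
= 0.2465


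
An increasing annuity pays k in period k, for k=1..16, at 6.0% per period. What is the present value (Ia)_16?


(Ia)_n = sum_{k=1}^{n} k * v^k, v = 1/(1+i)
v = 0.943396
Sum computed term by term:
(Ia)_16 = 73.5651


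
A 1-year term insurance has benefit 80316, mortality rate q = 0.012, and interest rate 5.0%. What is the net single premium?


NSP = benefit * q * v
v = 1/(1+i) = 0.952381
NSP = 80316 * 0.012 * 0.952381
= 917.8971


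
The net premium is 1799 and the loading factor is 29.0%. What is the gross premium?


Gross = net * (1 + loading)
= 1799 * (1 + 0.29)
= 1799 * 1.29
= 2320.71


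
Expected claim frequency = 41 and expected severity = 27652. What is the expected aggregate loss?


E[S] = E[N] * E[X]
= 41 * 27652
= 1.1337e+06


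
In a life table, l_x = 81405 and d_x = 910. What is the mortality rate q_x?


q_x = d_x / l_x
= 910 / 81405
= 0.0112


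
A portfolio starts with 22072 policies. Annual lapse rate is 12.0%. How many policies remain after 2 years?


remaining = initial * (1 - lapse)^years
= 22072 * (1 - 0.12)^2
= 22072 * 0.7744
= 17092.5568


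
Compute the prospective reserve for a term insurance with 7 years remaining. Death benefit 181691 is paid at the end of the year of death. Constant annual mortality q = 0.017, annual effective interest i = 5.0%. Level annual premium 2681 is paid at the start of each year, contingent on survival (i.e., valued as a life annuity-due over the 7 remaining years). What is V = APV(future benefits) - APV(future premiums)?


v = 1/(1+i) = 0.952381
APV(future benefits) per unit = sum_{k=0}^{6} k_p_x * q * v^(k+1) = 0.093804
APV(future benefits) = 181691 * 0.093804 = 17043.2805
Life annuity-due factor ä_{x:7} = sum_{k=0}^{6} k_p_x * v^k = 5.793755
APV(future premiums) = 2681 * 5.793755 = 15533.0582
V = 17043.2805 - 15533.0582
= 1510.2223


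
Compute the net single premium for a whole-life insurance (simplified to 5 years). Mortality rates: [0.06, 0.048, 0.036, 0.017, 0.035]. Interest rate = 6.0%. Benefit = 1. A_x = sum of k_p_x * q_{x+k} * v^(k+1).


v = 0.943396
Year 0: k_p_x=1.0, q=0.06, term=0.056604
Year 1: k_p_x=0.94, q=0.048, term=0.040157
Year 2: k_p_x=0.89488, q=0.036, term=0.027049
Year 3: k_p_x=0.862664, q=0.017, term=0.011616
Year 4: k_p_x=0.847999, q=0.035, term=0.022179
A_x = 0.1576


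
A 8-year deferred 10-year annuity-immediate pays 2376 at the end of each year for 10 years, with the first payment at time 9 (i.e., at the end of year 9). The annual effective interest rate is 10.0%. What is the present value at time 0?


PV at time 8 of the 10-year annuity-immediate:
a_n = 2376 * (1-(1+0.1)^(-10))/0.1 = 14599.4914
Discount back 8 years to time 0:
PV = 14599.4914 * (1+0.1)^(-8)
= 14599.4914 * 0.466507
= 6810.7705


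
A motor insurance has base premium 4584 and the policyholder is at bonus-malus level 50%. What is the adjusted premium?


adjusted = base * BM_level / 100
= 4584 * 50 / 100
= 4584 * 0.5
= 2292.0


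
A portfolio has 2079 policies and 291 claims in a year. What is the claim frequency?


frequency = claims / policies
= 291 / 2079
= 0.14


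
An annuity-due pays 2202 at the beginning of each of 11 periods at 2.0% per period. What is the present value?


PV_due = PMT * (1-(1+i)^(-n))/i * (1+i)
PV_immediate = 21550.6394
PV_due = 21550.6394 * 1.02
= 21981.6522


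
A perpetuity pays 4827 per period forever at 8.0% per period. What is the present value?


PV = PMT / i
= 4827 / 0.08
= 60337.5


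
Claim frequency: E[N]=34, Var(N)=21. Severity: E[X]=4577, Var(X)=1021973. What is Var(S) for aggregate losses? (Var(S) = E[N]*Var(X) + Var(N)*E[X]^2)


Var(S) = E[N]*Var(X) + Var(N)*E[X]^2
= 34*1021973 + 21*4577^2
= 34747082 + 439927509
= 4.7467e+08


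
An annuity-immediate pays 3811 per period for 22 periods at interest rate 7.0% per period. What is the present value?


PV = PMT * (1 - (1+i)^(-n)) / i
= 3811 * (1 - (1+0.07)^(-22)) / 0.07
= 3811 * (1 - 0.225713) / 0.07
= 3811 * 11.06124
= 42154.3875


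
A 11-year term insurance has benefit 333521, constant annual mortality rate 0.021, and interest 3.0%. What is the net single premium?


NSP = benefit * sum_{k=0}^{n-1} k_p_x * q * v^(k+1)
With constant q=0.021, v=0.970874
Sum = 0.176233
NSP = 333521 * 0.176233
= 58777.4282


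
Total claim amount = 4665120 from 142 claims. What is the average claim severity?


severity = total / number
= 4665120 / 142
= 32852.9577


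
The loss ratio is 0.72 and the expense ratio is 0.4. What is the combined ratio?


Combined ratio = loss ratio + expense ratio
= 0.72 + 0.4
= 1.12


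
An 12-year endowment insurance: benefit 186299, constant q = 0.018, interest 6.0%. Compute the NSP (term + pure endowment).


Term component = 25810.7819
Pure endowment = 12_p_x * v^12 * benefit = 0.804151 * 0.496969 * 186299 = 74452.2786
NSP = 100263.0605


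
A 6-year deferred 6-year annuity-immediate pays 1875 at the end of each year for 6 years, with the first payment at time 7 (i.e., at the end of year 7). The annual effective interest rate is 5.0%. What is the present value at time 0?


PV at time 6 of the 6-year annuity-immediate:
a_n = 1875 * (1-(1+0.05)^(-6))/0.05 = 9516.9226
Discount back 6 years to time 0:
PV = 9516.9226 * (1+0.05)^(-6)
= 9516.9226 * 0.746215
= 7101.6742


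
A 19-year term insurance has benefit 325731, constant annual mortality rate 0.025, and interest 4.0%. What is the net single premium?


NSP = benefit * sum_{k=0}^{n-1} k_p_x * q * v^(k+1)
With constant q=0.025, v=0.961538
Sum = 0.271771
NSP = 325731 * 0.271771
= 88524.1591


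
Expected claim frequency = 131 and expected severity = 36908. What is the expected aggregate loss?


E[S] = E[N] * E[X]
= 131 * 36908
= 4.8349e+06


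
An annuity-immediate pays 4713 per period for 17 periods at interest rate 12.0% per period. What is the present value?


PV = PMT * (1 - (1+i)^(-n)) / i
= 4713 * (1 - (1+0.12)^(-17)) / 0.12
= 4713 * (1 - 0.145644) / 0.12
= 4713 * 7.11963
= 33554.8185


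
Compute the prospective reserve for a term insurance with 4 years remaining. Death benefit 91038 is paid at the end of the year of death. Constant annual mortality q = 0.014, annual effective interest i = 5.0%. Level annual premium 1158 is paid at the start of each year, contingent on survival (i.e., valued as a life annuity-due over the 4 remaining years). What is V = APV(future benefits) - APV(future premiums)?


v = 1/(1+i) = 0.952381
APV(future benefits) per unit = sum_{k=0}^{3} k_p_x * q * v^(k+1) = 0.048652
APV(future benefits) = 91038 * 0.048652 = 4429.2051
Life annuity-due factor ä_{x:4} = sum_{k=0}^{3} k_p_x * v^k = 3.64892
APV(future premiums) = 1158 * 3.64892 = 4225.4494
V = 4429.2051 - 4225.4494
= 203.7557


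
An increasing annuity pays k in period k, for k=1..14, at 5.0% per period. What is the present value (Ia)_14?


(Ia)_n = sum_{k=1}^{n} k * v^k, v = 1/(1+i)
v = 0.952381
Sum computed term by term:
(Ia)_14 = 66.4524


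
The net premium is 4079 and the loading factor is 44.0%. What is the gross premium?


Gross = net * (1 + loading)
= 4079 * (1 + 0.44)
= 4079 * 1.44
= 5873.76


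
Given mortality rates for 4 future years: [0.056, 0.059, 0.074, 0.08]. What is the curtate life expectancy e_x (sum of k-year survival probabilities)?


e_x = sum_{k=1}^{n} k_p_x
k_p_x values:
  1_p_x = 0.944
  2_p_x = 0.888304
  3_p_x = 0.82257
  4_p_x = 0.756764
e_x = 3.4116


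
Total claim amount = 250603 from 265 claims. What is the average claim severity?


severity = total / number
= 250603 / 265
= 945.6717
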